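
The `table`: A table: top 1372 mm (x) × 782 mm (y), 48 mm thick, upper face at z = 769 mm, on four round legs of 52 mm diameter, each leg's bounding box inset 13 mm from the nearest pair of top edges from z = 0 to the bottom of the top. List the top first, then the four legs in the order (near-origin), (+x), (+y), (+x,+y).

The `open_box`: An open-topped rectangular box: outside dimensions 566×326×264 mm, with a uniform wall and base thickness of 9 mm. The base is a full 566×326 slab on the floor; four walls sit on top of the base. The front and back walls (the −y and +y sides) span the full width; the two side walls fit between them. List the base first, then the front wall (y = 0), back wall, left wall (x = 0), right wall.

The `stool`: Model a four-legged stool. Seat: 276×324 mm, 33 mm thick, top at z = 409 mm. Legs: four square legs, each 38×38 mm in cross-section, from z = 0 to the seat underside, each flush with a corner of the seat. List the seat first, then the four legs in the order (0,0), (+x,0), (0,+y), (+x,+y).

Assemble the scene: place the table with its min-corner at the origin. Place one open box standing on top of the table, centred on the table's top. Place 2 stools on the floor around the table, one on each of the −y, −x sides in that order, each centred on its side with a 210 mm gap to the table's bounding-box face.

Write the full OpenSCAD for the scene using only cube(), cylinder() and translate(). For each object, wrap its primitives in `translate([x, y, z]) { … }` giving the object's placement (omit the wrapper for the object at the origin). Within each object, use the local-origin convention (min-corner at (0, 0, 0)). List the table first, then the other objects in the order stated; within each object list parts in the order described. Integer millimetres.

translate([0, 0, 721]) cube([1372, 782, 48]);
translate([39, 39, 0]) cylinder(h = 721, r = 26);
translate([1333, 39, 0]) cylinder(h = 721, r = 26);
translate([39, 743, 0]) cylinder(h = 721, r = 26);
translate([1333, 743, 0]) cylinder(h = 721, r = 26);
translate([403, 228, 769]) {
  cube([566, 326, 9]);
  translate([0, 0, 9]) cube([566, 9, 255]);
  translate([0, 317, 9]) cube([566, 9, 255]);
  translate([0, 9, 9]) cube([9, 308, 255]);
  translate([557, 9, 9]) cube([9, 308, 255]);
}
translate([548, -534, 0]) {
  translate([0, 0, 376]) cube([276, 324, 33]);
  cube([38, 38, 376]);
  translate([238, 0, 0]) cube([38, 38, 376]);
  translate([0, 286, 0]) cube([38, 38, 376]);
  translate([238, 286, 0]) cube([38, 38, 376]);
}
translate([-486, 229, 0]) {
  translate([0, 0, 376]) cube([276, 324, 33]);
  cube([38, 38, 376]);
  translate([238, 0, 0]) cube([38, 38, 376]);
  translate([0, 286, 0]) cube([38, 38, 376]);
  translate([238, 286, 0]) cube([38, 38, 376]);
}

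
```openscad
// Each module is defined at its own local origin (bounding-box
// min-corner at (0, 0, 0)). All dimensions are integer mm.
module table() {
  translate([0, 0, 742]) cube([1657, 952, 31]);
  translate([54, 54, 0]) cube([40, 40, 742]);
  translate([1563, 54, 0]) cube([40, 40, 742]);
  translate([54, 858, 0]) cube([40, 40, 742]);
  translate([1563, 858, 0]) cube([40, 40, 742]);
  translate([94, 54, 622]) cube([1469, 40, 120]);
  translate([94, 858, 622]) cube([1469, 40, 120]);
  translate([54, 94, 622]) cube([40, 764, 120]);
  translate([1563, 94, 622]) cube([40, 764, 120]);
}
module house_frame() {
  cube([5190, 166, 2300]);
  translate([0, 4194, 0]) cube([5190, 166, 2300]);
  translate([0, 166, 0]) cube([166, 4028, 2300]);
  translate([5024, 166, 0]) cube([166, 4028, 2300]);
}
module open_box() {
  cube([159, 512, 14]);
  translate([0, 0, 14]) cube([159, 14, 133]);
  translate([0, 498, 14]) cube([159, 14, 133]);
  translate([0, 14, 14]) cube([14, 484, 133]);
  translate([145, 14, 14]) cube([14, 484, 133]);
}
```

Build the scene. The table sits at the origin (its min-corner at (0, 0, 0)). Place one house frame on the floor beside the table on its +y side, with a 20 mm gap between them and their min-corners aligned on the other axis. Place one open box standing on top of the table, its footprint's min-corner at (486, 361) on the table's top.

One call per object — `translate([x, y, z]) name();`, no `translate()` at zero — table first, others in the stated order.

table();
translate([0, 972, 0]) house_frame();
translate([486, 361, 773]) open_box();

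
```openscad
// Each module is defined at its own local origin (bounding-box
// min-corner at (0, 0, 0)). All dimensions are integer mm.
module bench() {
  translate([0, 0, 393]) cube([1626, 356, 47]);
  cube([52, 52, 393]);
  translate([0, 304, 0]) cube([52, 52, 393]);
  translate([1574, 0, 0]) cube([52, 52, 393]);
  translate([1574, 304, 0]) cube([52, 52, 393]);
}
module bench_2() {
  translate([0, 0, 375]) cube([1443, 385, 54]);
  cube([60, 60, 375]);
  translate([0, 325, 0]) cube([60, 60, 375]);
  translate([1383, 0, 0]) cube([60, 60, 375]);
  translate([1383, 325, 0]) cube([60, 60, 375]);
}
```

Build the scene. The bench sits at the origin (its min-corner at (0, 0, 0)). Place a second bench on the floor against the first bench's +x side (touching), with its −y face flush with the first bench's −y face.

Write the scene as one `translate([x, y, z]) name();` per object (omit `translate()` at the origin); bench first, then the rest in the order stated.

bench();
translate([1626, 0, 0]) bench_2();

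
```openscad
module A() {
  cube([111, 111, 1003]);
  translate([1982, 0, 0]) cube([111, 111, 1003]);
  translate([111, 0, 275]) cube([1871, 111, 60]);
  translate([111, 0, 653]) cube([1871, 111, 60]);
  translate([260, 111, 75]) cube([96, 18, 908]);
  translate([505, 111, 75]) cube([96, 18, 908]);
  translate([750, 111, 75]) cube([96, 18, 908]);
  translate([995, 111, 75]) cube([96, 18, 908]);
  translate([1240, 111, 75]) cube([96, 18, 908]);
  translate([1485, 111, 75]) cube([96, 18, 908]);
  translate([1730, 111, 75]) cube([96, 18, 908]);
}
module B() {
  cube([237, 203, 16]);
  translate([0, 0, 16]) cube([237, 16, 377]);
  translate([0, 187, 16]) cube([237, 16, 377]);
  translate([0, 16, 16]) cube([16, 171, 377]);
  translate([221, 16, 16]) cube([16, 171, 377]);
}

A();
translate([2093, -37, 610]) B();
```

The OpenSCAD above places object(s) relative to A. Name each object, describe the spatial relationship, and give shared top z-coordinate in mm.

A is a fence section. B is an open box. The open box is beside the fence section with their tops flush at z = 1003. The shared top z-coordinate is 1003 mm.

Both tops at z = 1003 mm.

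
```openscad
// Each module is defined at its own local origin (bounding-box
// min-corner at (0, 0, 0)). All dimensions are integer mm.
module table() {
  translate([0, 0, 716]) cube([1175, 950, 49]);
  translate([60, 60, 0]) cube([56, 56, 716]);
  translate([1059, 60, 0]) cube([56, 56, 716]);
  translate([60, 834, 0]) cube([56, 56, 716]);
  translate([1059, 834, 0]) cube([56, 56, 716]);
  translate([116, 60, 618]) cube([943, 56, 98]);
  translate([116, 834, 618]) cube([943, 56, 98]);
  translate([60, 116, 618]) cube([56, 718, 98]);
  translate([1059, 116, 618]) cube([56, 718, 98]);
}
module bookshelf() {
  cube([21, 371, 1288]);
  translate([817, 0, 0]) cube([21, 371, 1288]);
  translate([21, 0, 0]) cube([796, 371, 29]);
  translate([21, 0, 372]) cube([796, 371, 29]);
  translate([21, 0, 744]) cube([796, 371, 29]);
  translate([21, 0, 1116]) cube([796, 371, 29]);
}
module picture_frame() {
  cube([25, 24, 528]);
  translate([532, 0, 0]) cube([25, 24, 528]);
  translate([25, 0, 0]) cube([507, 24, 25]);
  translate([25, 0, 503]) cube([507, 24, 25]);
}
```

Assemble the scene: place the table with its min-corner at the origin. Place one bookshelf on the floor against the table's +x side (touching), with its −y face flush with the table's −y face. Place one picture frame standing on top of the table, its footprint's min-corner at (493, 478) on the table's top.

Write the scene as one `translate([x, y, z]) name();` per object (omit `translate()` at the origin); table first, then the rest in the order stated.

table();
translate([1175, 0, 0]) bookshelf();
translate([493, 478, 765]) picture_frame();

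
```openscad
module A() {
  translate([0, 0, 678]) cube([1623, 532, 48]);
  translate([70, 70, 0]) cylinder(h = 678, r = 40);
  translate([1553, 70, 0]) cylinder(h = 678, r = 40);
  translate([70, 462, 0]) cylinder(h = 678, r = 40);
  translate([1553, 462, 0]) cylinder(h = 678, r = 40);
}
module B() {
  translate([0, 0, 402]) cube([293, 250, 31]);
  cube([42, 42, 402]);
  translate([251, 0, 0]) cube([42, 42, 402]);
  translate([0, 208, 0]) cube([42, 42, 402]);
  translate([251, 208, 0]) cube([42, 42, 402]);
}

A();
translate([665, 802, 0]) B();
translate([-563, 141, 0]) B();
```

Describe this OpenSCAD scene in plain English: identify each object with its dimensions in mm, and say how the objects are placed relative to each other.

A is a table: top 1623 mm (x) × 532 mm (y), 48 mm thick, upper face at z = 726 mm, on four round legs of 80 mm diameter, each leg's bounding box inset 30 mm from the nearest pair of top edges, running from z = 0 to the bottom of the top.

B is a four-legged stool. The seat is 293×250 mm, 31 mm thick, top at z = 433 mm. It stands on four square legs, each 42×42 mm in cross-section, from z = 0 to the seat underside, each flush with a corner of the seat.

Two stools sit around the table at the +y, −x sides.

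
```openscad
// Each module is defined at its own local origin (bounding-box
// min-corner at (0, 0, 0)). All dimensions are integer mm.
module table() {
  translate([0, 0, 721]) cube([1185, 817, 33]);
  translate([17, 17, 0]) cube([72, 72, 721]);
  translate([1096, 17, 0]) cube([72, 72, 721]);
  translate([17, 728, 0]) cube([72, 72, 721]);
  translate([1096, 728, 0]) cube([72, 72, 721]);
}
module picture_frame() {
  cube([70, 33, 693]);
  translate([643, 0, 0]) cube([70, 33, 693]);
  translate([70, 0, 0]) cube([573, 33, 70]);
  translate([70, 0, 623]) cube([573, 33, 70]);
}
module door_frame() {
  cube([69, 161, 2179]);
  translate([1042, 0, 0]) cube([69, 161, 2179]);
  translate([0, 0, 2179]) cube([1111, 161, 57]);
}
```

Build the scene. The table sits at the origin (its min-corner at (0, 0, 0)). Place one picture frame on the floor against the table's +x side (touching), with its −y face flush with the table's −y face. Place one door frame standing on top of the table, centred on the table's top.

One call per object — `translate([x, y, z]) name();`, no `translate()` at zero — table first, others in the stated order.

table();
translate([1185, 0, 0]) picture_frame();
translate([37, 328, 754]) door_frame();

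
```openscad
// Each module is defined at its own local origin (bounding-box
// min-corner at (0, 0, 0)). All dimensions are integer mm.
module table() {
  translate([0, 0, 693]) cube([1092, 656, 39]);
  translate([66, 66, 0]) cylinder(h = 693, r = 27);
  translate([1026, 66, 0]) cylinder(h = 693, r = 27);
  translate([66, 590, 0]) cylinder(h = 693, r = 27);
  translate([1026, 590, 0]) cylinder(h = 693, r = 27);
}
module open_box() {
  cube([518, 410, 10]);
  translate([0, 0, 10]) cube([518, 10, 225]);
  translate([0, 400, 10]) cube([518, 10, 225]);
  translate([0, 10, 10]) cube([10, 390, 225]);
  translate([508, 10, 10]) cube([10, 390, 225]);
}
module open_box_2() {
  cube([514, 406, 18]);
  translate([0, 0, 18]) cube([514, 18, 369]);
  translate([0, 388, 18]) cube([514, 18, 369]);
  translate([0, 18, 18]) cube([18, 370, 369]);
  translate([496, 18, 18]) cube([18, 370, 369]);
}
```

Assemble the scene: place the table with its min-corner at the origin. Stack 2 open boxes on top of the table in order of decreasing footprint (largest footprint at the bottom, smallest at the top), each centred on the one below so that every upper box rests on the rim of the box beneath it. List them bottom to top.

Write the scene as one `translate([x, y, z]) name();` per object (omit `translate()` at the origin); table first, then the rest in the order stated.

table();
translate([287, 123, 732]) open_box();
translate([289, 125, 967]) open_box_2();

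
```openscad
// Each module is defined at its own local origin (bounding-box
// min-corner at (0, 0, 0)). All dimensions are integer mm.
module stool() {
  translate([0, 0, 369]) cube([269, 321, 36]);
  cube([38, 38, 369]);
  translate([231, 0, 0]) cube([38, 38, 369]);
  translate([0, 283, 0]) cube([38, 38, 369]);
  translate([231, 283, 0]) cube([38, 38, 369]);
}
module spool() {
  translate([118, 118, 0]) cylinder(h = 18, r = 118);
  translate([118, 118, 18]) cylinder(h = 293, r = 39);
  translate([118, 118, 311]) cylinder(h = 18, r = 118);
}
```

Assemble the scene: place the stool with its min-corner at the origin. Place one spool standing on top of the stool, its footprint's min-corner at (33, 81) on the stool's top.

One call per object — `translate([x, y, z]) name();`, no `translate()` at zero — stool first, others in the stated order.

stool();
translate([33, 81, 405]) spool();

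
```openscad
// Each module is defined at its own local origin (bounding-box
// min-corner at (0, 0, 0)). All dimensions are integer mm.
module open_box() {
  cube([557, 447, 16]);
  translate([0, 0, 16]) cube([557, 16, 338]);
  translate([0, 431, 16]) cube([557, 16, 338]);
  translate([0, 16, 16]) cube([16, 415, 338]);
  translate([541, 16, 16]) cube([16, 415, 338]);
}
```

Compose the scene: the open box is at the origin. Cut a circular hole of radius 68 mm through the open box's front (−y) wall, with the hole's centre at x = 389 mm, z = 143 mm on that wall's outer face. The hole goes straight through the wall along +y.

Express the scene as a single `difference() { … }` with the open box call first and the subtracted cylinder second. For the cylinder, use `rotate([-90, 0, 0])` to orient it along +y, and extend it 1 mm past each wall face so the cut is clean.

difference() {
  open_box();
  translate([389, -1, 143]) rotate([-90, 0, 0]) cylinder(h = 18, r = 68);
}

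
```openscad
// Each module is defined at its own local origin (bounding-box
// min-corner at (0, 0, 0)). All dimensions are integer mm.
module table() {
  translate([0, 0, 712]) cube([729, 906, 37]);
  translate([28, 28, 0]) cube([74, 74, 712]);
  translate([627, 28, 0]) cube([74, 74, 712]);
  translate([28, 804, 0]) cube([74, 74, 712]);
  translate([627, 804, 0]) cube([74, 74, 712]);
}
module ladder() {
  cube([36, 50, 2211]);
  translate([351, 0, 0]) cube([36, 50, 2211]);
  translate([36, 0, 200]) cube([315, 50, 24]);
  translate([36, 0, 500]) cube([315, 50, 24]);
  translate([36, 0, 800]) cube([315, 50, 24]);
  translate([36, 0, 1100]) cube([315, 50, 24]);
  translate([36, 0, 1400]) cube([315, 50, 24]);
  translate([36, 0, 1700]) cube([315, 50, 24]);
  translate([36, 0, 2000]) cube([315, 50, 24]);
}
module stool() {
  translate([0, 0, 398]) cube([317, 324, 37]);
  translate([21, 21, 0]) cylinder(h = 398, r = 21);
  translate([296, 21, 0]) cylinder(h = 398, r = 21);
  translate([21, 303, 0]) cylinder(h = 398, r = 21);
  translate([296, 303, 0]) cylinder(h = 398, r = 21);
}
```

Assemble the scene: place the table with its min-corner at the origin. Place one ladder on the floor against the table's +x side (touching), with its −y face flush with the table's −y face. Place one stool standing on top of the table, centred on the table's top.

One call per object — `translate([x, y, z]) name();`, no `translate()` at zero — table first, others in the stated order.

table();
translate([729, 0, 0]) ladder();
translate([206, 291, 749]) stool();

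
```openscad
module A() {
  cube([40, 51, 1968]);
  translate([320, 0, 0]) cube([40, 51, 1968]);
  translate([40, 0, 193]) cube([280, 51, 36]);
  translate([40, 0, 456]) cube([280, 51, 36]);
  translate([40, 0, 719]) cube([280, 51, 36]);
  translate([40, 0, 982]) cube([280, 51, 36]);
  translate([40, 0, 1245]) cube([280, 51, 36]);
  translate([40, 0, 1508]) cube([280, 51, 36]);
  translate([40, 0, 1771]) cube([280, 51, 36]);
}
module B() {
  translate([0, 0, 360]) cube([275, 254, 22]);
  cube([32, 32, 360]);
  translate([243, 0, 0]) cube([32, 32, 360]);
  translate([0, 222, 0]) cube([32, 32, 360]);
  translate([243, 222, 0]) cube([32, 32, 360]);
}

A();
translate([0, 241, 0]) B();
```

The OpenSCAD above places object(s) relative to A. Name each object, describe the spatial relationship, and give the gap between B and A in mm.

The stool's nearest face is 190 mm from the ladder's +y face.

A is a ladder. B is a stool. The stool is on the floor beside the ladder on its +y side. The gap between the stool and the ladder is 190 mm.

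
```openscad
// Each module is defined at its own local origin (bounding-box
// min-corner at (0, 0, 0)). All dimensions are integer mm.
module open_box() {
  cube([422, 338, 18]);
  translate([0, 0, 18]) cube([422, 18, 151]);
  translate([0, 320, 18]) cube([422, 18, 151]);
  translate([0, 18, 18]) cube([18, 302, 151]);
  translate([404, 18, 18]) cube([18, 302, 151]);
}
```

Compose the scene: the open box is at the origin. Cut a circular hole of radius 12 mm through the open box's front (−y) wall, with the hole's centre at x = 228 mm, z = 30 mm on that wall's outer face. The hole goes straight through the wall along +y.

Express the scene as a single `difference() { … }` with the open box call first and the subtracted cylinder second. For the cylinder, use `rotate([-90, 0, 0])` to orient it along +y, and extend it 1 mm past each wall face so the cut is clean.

difference() {
  open_box();
  translate([228, -1, 30]) rotate([-90, 0, 0]) cylinder(h = 20, r = 12);
}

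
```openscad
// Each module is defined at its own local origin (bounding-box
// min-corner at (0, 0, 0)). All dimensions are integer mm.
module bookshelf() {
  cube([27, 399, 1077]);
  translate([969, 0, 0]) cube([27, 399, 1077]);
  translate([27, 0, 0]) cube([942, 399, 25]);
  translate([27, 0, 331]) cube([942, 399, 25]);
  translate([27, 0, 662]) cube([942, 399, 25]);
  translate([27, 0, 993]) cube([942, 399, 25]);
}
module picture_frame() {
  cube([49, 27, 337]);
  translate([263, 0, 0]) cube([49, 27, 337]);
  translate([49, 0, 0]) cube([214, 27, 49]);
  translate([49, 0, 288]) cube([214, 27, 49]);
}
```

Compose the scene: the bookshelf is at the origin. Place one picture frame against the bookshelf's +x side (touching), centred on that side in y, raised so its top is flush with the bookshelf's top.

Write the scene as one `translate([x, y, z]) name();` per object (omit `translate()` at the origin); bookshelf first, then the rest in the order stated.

bookshelf();
translate([996, 186, 740]) picture_frame();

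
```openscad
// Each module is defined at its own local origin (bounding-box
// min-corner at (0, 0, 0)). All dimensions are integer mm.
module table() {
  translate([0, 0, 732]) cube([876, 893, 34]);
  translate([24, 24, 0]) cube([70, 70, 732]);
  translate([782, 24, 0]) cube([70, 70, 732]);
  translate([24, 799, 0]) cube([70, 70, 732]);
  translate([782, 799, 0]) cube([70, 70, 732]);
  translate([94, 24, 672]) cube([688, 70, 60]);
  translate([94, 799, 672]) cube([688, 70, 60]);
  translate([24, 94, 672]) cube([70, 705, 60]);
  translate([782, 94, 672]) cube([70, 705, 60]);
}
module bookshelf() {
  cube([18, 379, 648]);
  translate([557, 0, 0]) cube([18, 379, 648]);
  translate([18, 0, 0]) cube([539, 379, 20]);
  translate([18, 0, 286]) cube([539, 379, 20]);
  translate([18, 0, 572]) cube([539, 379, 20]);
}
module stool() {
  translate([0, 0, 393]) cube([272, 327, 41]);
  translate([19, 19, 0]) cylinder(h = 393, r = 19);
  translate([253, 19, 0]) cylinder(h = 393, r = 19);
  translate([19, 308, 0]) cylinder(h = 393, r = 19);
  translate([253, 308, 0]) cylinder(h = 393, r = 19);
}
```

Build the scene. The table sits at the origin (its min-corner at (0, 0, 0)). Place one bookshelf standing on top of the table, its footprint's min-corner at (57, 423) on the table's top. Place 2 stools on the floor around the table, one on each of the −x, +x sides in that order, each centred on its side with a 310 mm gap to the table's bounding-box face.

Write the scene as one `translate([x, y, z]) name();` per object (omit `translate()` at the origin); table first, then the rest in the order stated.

table();
translate([57, 423, 766]) bookshelf();
translate([-582, 283, 0]) stool();
translate([1186, 283, 0]) stool();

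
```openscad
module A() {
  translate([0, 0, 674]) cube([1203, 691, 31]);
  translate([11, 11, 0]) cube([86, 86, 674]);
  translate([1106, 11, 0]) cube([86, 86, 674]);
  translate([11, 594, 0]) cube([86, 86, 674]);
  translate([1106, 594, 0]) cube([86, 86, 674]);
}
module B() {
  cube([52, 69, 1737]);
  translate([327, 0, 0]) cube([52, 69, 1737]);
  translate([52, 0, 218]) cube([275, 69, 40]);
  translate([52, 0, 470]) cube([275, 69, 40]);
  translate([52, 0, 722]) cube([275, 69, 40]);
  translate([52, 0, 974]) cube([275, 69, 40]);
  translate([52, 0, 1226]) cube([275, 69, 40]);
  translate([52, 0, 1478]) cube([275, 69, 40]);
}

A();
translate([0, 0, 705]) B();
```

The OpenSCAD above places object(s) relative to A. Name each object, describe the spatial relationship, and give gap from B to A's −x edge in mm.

The ladder's min-x is at 0; the table's min-x is 0; gap = 0 mm.

A is a table. B is a ladder. The ladder is on top of the table. The gap from the ladder to the table's −x edge is 0 mm.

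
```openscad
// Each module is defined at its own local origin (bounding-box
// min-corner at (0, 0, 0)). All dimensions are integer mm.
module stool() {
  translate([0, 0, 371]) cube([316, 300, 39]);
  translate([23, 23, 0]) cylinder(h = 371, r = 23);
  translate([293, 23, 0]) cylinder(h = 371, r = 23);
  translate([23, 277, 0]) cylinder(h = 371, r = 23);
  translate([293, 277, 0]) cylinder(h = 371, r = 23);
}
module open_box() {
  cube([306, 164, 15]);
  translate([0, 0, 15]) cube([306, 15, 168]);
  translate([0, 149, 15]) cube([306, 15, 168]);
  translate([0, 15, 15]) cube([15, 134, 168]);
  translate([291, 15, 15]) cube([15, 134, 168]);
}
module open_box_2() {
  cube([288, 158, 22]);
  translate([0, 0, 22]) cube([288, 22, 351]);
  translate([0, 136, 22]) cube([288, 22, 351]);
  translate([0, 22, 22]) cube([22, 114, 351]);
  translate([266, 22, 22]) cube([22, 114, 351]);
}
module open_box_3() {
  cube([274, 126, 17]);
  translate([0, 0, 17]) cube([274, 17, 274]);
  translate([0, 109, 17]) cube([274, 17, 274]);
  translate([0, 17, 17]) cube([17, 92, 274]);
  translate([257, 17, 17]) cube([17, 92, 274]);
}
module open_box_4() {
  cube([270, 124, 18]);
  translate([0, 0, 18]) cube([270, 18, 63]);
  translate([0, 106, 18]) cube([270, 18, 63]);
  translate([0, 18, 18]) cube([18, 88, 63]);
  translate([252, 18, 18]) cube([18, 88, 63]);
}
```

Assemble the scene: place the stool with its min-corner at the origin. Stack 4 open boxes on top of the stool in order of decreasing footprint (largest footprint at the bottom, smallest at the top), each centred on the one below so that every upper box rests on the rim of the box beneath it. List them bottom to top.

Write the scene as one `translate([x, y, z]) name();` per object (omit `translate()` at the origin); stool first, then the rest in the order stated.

stool();
translate([5, 68, 410]) open_box();
translate([14, 71, 593]) open_box_2();
translate([21, 87, 966]) open_box_3();
translate([23, 88, 1257]) open_box_4();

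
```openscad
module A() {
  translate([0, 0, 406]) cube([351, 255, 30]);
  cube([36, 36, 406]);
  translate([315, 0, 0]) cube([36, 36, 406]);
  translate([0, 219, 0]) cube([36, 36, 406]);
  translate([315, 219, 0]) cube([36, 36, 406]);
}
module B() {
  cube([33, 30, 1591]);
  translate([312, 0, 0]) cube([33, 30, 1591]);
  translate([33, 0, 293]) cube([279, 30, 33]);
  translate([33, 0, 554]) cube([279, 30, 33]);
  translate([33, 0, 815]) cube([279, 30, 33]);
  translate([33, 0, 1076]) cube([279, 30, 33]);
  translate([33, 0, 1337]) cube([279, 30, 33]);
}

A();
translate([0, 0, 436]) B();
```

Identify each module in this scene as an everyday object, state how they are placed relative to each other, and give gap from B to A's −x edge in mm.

A is a stool. B is a ladder. The ladder is on top of the stool. The gap from the ladder to the stool's −x edge is 0 mm.

The ladder's min-x is at 0; the stool's min-x is 0; gap = 0 mm.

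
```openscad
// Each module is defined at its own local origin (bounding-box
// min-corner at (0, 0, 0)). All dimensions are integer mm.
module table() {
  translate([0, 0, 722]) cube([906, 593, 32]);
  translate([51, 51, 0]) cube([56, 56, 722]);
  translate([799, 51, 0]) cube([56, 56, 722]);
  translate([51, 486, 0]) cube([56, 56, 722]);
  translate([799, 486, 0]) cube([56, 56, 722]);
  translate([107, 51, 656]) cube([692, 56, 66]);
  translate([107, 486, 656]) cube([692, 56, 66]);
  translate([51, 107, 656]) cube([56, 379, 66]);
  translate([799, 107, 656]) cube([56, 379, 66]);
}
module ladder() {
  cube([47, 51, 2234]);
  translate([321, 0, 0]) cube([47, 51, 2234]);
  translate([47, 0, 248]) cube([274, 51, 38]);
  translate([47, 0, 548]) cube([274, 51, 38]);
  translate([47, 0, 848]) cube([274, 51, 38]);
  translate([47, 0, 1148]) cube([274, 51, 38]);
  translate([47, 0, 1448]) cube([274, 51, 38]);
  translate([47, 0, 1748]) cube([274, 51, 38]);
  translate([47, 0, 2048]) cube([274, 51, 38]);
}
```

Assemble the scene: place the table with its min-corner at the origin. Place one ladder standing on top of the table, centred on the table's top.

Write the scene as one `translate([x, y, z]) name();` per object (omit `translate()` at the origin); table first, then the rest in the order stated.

table();
translate([269, 271, 754]) ladder();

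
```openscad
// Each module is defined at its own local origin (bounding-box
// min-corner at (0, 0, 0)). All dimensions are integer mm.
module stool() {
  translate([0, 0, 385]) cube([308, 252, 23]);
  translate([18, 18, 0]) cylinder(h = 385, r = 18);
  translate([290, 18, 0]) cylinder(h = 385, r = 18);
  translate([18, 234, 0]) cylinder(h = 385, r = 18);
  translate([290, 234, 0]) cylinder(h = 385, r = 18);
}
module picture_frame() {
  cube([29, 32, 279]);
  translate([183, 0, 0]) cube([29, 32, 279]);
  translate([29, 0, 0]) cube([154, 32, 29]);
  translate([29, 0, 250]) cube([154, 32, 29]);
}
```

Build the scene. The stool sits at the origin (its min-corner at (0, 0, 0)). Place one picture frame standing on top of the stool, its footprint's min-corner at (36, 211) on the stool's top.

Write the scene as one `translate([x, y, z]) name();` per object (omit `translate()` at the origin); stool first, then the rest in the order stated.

stool();
translate([36, 211, 408]) picture_frame();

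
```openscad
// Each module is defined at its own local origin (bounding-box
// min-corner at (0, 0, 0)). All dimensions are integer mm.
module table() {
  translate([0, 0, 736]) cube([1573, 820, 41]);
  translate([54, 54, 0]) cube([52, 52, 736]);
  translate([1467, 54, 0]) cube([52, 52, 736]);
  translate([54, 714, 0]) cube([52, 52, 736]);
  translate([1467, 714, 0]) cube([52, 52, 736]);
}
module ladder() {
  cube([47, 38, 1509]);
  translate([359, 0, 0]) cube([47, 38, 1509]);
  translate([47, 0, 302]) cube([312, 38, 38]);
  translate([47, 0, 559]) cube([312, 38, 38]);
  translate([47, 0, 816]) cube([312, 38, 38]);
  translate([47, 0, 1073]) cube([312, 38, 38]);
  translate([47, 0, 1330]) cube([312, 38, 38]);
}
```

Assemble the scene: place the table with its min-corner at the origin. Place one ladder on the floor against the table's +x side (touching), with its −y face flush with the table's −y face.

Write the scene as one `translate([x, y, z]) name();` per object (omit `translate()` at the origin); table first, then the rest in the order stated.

table();
translate([1573, 0, 0]) ladder();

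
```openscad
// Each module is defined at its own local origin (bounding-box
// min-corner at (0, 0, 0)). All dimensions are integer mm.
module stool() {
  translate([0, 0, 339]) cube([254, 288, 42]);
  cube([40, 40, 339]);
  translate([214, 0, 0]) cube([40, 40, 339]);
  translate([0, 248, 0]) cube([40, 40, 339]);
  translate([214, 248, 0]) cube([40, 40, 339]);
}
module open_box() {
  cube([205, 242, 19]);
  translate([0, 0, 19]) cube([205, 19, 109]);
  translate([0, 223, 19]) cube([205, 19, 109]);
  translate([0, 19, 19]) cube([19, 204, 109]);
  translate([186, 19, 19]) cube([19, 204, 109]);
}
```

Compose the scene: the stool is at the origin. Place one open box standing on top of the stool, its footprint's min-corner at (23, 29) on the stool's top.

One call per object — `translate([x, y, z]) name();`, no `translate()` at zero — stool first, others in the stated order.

stool();
translate([23, 29, 381]) open_box();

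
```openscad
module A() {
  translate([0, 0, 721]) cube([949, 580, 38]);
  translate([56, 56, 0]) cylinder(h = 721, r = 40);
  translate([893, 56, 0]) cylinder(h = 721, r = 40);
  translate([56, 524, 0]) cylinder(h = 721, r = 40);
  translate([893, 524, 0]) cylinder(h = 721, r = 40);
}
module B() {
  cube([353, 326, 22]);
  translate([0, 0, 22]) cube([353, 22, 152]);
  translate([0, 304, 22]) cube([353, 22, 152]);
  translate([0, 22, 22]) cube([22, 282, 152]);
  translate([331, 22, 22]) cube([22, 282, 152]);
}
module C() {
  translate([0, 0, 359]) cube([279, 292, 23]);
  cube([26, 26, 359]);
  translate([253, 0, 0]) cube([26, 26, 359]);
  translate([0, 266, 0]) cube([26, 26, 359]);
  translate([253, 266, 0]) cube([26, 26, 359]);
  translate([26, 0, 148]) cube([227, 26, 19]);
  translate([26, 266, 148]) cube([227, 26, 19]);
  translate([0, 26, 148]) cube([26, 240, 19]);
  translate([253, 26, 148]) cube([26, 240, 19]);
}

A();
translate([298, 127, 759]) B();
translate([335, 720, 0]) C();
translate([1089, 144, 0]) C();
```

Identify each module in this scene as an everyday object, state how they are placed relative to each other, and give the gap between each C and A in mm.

A is a table. B is an open box. C is a stool. The open box is on top of the table, centred. Two stools sit around the table at the +y, +x sides. The gap between each stool and the table is 140 mm.

Each stool's nearest face is 140 mm from the table's bounding box.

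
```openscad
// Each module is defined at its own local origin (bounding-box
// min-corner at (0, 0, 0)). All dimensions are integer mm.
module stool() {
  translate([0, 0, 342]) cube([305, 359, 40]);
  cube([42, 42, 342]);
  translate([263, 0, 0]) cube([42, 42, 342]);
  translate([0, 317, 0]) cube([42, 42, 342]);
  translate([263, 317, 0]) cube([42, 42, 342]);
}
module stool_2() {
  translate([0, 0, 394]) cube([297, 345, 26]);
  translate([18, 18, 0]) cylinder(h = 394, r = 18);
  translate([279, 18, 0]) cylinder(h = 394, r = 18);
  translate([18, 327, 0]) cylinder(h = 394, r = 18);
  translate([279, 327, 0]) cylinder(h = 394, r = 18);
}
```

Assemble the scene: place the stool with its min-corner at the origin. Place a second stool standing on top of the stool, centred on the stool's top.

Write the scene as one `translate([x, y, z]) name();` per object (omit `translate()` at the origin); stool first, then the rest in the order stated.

stool();
translate([4, 7, 382]) stool_2();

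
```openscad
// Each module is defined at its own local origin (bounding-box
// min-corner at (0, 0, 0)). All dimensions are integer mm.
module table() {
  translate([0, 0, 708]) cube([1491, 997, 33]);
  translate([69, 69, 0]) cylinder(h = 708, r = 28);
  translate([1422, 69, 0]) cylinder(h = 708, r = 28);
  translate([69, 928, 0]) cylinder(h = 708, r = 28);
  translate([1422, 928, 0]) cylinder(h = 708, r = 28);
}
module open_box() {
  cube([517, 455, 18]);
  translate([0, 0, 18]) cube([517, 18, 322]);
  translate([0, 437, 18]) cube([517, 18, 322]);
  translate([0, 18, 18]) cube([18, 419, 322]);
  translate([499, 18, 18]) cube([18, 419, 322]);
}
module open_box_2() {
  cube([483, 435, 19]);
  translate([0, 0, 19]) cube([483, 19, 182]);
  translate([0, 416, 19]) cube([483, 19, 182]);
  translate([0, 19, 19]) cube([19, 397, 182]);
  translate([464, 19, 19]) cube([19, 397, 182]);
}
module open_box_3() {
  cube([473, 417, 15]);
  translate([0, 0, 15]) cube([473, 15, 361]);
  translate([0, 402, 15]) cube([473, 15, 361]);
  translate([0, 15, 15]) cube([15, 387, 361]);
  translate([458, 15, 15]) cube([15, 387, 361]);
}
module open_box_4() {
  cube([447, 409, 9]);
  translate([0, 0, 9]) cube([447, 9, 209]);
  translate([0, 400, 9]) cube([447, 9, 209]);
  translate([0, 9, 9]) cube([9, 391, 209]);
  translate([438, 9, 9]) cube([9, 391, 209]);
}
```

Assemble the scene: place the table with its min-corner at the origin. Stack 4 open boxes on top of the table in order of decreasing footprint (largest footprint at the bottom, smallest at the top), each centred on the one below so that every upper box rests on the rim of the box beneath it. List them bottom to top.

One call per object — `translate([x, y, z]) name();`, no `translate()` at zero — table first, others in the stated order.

table();
translate([487, 271, 741]) open_box();
translate([504, 281, 1081]) open_box_2();
translate([509, 290, 1282]) open_box_3();
translate([522, 294, 1658]) open_box_4();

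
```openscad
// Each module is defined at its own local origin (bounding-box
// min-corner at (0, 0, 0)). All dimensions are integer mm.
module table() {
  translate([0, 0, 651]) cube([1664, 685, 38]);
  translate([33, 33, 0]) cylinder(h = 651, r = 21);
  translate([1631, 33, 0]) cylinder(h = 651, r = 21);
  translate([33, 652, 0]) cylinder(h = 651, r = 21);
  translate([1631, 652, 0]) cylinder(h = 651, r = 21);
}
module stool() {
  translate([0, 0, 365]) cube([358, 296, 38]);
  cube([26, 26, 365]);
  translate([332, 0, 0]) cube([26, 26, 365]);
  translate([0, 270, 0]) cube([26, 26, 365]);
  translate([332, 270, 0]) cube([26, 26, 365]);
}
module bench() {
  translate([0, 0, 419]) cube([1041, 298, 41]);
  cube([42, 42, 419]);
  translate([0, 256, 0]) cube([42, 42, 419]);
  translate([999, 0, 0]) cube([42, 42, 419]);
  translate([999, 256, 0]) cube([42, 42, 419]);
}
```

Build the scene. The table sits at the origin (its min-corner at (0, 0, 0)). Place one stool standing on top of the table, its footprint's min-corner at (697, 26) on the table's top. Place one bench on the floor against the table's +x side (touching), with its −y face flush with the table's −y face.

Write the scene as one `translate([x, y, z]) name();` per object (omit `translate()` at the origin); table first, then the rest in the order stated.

table();
translate([697, 26, 689]) stool();
translate([1664, 0, 0]) bench();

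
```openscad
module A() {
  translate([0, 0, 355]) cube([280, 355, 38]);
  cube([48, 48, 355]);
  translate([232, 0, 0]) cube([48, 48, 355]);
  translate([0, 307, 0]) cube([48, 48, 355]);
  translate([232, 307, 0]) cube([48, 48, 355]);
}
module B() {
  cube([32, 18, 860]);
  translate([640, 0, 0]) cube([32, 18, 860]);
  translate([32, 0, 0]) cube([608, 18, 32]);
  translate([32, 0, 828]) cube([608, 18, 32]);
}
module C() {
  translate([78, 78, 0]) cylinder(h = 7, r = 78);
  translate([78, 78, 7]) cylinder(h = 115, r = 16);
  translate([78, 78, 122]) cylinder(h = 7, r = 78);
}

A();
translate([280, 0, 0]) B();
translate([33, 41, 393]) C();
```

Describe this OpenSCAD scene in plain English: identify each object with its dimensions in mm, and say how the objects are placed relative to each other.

A is a four-legged stool. The seat is a 280×355×38 mm slab whose top surface is at z = 393 mm; four square legs, each 48×48 mm in cross-section, run from the floor (z = 0) to the underside of the seat, each flush with a corner of the seat.

B is a rectangular picture frame lying in the x–z plane (depth along y). The opening is 608 mm wide (x) by 796 mm tall (z), surrounded by a border 32 mm wide on all four sides. The frame is 18 mm deep and is made of two full-height vertical stiles with two horizontal rails fitted between them.

C is a spool: two coaxial disc flanges of radius 78 mm and thickness 7 mm, joined by a core cylinder of radius 16 mm and height 115 mm. The lower flange rests on z = 0 and the three cylinders share a vertical axis.

The picture frame is against the stool's +x side, with their −y faces flush. The spool is on top of the stool.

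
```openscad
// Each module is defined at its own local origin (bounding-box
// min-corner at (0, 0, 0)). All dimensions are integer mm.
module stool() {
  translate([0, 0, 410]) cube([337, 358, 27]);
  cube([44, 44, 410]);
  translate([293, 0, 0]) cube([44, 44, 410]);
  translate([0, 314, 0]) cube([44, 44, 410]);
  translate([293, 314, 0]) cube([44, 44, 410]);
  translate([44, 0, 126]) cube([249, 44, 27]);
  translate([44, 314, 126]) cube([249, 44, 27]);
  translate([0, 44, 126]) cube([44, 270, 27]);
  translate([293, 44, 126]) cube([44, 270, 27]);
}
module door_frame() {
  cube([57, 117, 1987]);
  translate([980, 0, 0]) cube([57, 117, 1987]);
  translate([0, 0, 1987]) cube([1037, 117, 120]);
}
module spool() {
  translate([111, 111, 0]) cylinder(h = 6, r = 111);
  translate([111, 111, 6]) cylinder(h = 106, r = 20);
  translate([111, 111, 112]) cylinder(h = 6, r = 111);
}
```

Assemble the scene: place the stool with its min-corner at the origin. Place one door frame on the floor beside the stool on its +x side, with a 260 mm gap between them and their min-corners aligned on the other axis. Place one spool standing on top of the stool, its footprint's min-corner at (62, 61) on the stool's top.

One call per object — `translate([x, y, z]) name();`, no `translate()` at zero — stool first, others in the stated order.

stool();
translate([597, 0, 0]) door_frame();
translate([62, 61, 437]) spool();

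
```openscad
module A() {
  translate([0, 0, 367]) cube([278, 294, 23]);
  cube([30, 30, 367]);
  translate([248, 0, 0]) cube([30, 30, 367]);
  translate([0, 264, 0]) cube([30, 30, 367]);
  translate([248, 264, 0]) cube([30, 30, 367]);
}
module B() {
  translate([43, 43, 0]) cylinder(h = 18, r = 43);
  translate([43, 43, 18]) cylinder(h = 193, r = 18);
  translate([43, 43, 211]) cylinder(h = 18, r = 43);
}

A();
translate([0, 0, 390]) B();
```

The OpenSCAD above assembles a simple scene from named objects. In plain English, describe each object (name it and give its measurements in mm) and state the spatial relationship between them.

A is a four-legged stool. The seat is 278×294 mm, 23 mm thick, top at z = 390 mm. It stands on four square legs, each 30×30 mm in cross-section, from z = 0 to the seat underside, each flush with a corner of the seat.

B is a spool: two coaxial disc flanges of radius 43 mm and thickness 18 mm, joined by a core cylinder of radius 18 mm and height 193 mm. The lower flange rests on z = 0 and the three cylinders share a vertical axis.

The spool is on top of the stool.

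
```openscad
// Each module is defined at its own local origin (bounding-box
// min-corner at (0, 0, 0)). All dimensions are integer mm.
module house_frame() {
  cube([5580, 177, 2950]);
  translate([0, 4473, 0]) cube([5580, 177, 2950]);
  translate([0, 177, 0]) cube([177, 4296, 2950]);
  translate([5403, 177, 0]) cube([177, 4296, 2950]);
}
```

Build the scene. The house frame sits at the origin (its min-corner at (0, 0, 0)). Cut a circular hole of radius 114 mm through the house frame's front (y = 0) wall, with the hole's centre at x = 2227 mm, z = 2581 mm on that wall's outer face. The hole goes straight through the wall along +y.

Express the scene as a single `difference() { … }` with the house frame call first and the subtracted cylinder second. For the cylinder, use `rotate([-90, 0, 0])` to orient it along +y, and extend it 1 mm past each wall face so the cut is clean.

difference() {
  house_frame();
  translate([2227, -1, 2581]) rotate([-90, 0, 0]) cylinder(h = 179, r = 114);
}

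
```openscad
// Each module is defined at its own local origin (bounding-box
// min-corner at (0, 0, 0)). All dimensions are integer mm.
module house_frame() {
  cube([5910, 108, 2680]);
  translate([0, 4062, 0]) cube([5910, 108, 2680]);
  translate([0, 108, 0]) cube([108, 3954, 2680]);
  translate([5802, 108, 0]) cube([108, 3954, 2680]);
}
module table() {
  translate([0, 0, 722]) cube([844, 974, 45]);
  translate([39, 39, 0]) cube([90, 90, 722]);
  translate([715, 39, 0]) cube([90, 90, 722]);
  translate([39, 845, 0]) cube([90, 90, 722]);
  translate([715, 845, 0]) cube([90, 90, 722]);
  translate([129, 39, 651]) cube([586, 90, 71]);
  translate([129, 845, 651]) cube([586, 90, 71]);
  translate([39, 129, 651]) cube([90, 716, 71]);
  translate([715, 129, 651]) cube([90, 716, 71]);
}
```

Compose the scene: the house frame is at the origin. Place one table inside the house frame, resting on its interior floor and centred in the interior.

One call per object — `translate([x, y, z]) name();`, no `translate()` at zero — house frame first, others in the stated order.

house_frame();
translate([2533, 1598, 0]) table();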